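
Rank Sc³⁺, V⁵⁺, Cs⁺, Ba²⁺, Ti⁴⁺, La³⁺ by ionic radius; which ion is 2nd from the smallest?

Ti⁴⁺

V⁵⁺ (Z=23, 18 e⁻), Ti⁴⁺ (Z=22, 18 e⁻), Sc³⁺ (Z=21, 18 e⁻), La³⁺ (Z=57, 54 e⁻), Ba²⁺ (Z=56, 54 e⁻), Cs⁺ (Z=55, 54 e⁻). V⁵⁺ < Ti⁴⁺ (both 18 e⁻, Z=23>22); Ti⁴⁺ < Sc³⁺ (both 18 e⁻, Z=22>21); Sc³⁺ < La³⁺ (same group, 2 shells fewer); La³⁺ < Ba²⁺ (isoelectronic, higher Z=57 is smaller); Ba²⁺ < Cs⁺ (both 54 e⁻, Z=56>55).
So the order is V⁵⁺ < Ti⁴⁺ < Sc³⁺ < La³⁺ < Ba²⁺ < Cs⁺; the 2nd-smallest ion is Ti⁴⁺.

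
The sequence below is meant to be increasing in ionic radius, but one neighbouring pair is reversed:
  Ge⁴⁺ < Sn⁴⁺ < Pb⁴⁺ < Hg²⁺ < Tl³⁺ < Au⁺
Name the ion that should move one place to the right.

Hg²⁺

Scanning neighbour by neighbour, only Hg²⁺/Tl³⁺ violates a trend: they are isoelectronic (78 e⁻) and Tl has more protons than Hg (81 vs 80), making Tl³⁺ smaller. That makes Hg²⁺ the one sitting a position early relative to where it belongs.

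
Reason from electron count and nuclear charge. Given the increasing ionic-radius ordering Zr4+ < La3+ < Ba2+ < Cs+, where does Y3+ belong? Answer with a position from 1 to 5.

Tabulating Z and e⁻: Zr4+ has 36 e⁻ (Z=40), Y3+ has 36 e⁻ (Z=39), La3+ has 54 e⁻ (Z=57), Ba2+ has 54 e⁻ (Z=56), Cs+ has 54 e⁻ (Z=55). Zr4+ < Y3+ (isoelectronic, higher Z=40 is smaller); Y3+ < La3+ (same group, period 5 vs 6); La3+ < Ba2+ (both 54 e⁻, Z=57>56); Ba2+ < Cs+ (isoelectronic, higher Z=56 is smaller).
The complete sequence is Zr4+ < Y3+ < La3+ < Ba2+ < Cs+. Y3+ sits at position 2.

2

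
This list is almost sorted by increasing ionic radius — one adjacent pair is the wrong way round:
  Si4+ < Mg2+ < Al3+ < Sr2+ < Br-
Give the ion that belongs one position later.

Scanning neighbour by neighbour, only Mg2+/Al3+ violates a trend: they are isoelectronic (10 e⁻) and Al has more protons than Mg (13 vs 12), making Al3+ smaller. That makes Mg2+ the one sitting a position early relative to where it belongs.

Mg2+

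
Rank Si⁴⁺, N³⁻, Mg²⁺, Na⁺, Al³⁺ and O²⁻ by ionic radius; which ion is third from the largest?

Na⁺

Isoelectronic series (10 e⁻ each). Size is set by nuclear charge: more protons means a smaller ion. Si⁴⁺ (Z=14), Al³⁺ (Z=13), Mg²⁺ (Z=12), Na⁺ (Z=11), O²⁻ (Z=8), N³⁻ (Z=7).
Ordering: Si⁴⁺ < Al³⁺ < Mg²⁺ < Na⁺ < O²⁻ < N³⁻. The third largest is Na⁺.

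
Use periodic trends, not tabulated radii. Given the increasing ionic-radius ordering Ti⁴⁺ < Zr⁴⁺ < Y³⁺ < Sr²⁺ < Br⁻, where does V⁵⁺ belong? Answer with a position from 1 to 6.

1

Work out protons and electrons: V⁵⁺: 18 e⁻, Z=23, Ti⁴⁺: 18 e⁻, Z=22, Zr⁴⁺: 36 e⁻, Z=40, Y³⁺: 36 e⁻, Z=39, Sr²⁺: 36 e⁻, Z=38, Br⁻: 36 e⁻, Z=35. V⁵⁺ < Ti⁴⁺ (isoelectronic, higher Z=23 is smaller); Ti⁴⁺ < Zr⁴⁺ (same group, 1 shell fewer); Zr⁴⁺ < Y³⁺ (both 36 e⁻, Z=40>39); Y³⁺ < Sr²⁺ (both 36 e⁻, Z=39>38); Sr²⁺ < Br⁻ (both 36 e⁻, Z=38>35).
With V⁵⁺ included the full order is V⁵⁺ < Ti⁴⁺ < Zr⁴⁺ < Y³⁺ < Sr²⁺ < Br⁻, so it takes position 1.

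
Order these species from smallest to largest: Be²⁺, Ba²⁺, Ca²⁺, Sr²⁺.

Be²⁺ < Ca²⁺ < Sr²⁺ < Ba²⁺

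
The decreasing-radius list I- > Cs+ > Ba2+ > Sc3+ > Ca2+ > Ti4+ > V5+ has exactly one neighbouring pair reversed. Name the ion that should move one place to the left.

Ca2+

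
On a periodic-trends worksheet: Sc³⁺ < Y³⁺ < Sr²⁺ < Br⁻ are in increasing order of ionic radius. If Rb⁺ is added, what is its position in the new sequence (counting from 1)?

4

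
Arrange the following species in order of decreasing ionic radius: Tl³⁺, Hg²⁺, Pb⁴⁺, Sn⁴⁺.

Hg²⁺ > Tl³⁺ > Pb⁴⁺ > Sn⁴⁺

Electron counts and nuclear charges: Sn⁴⁺ has 46 e⁻ (Z=50), Pb⁴⁺ has 78 e⁻ (Z=82), Tl³⁺ has 78 e⁻ (Z=81), Hg²⁺ has 78 e⁻ (Z=80). Sn⁴⁺ < Pb⁴⁺ (same group, 1 shell fewer); Pb⁴⁺ < Tl³⁺ (both 78 e⁻, Z=82>81); Tl³⁺ < Hg²⁺ (isoelectronic, higher Z=81 is smaller).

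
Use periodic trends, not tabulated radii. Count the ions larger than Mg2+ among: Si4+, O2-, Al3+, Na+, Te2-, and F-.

Work out protons and electrons: Si4+: 10 e⁻, Z=14, Al3+: 10 e⁻, Z=13, Mg2+: 10 e⁻, Z=12, Na+: 10 e⁻, Z=11, F-: 10 e⁻, Z=9, O2-: 10 e⁻, Z=8, Te2-: 54 e⁻, Z=52. Si4+ < Al3+ (isoelectronic, higher Z=14 is smaller); Al3+ < Mg2+ (isoelectronic, higher Z=13 is smaller); Mg2+ < Na+ (both 10 e⁻, Z=12>11); Na+ < F- (both 10 e⁻, Z=11>9); F- < O2- (both 10 e⁻, Z=9>8); O2- < Te2- (same group, period 2 vs 5).
Relative to Mg2+, the ions that are larger are Na+, F-, O2-, Te2-. Count: 4.

4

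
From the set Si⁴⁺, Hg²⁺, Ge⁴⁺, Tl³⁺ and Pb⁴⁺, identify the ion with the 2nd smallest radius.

Electron counts and nuclear charges: Si⁴⁺: 10 e⁻, Z=14, Ge⁴⁺: 28 e⁻, Z=32, Pb⁴⁺: 78 e⁻, Z=82, Tl³⁺: 78 e⁻, Z=81, Hg²⁺: 78 e⁻, Z=80. Si⁴⁺ < Ge⁴⁺ (same group, period 3 vs 4); Ge⁴⁺ < Pb⁴⁺ (same group, 2 shells fewer); Pb⁴⁺ < Tl³⁺ (both 78 e⁻, Z=82>81); Tl³⁺ < Hg²⁺ (both 78 e⁻, Z=81>80).
So the order is Si⁴⁺ < Ge⁴⁺ < Pb⁴⁺ < Tl³⁺ < Hg²⁺; the 2nd-smallest ion is Ge⁴⁺.

Ge⁴⁺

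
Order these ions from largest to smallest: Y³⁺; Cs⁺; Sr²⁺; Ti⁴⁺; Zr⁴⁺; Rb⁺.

Cs⁺ > Rb⁺ > Sr²⁺ > Y³⁺ > Zr⁴⁺ > Ti⁴⁺

First list Z and electron count for each: Ti⁴⁺ has 18 e⁻ (Z=22), Zr⁴⁺ has 36 e⁻ (Z=40), Y³⁺ has 36 e⁻ (Z=39), Sr²⁺ has 36 e⁻ (Z=38), Rb⁺ has 36 e⁻ (Z=37), Cs⁺ has 54 e⁻ (Z=55). Ti⁴⁺ < Zr⁴⁺ (same group, period 4 vs 5); Zr⁴⁺ < Y³⁺ (isoelectronic, higher Z=40 is smaller); Y³⁺ < Sr²⁺ (both 36 e⁻, Z=39>38); Sr²⁺ < Rb⁺ (both 36 e⁻, Z=38>37); Rb⁺ < Cs⁺ (same group, period 5 vs 6).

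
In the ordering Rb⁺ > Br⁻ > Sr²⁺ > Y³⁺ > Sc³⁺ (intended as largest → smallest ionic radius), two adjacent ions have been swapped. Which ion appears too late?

Scanning neighbour by neighbour, only Rb⁺/Br⁻ violates a trend: they are isoelectronic (36 e⁻) and Rb has more protons than Br (37 vs 35), making Rb⁺ smaller. That makes Br⁻ the one sitting a position late relative to where it belongs.

Br⁻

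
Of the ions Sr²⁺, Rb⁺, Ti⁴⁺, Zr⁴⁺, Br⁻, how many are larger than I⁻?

0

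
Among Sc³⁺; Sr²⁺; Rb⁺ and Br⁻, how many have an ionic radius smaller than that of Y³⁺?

1

First list Z and electron count for each: Sc³⁺ (Z=21, 18 e⁻), Y³⁺ (Z=39, 36 e⁻), Sr²⁺ (Z=38, 36 e⁻), Rb⁺ (Z=37, 36 e⁻), Br⁻ (Z=35, 36 e⁻). Sc³⁺ < Y³⁺ (same group, 1 shell fewer); Y³⁺ < Sr²⁺ (both 36 e⁻, Z=39>38); Sr²⁺ < Rb⁺ (both 36 e⁻, Z=38>37); Rb⁺ < Br⁻ (isoelectronic, higher Z=37 is smaller).
Relative to Y³⁺, the ions that are smaller are Sc³⁺. That's 1.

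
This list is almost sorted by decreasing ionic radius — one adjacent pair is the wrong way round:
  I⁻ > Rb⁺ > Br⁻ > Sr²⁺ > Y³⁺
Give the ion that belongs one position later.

Rb⁺

The pair Rb⁺, Br⁻ is the wrong way round — they are isoelectronic (36 e⁻) and Rb has more protons than Br (37 vs 35), making Rb⁺ smaller. All other adjacent pairs agree with periodic trends, so Rb⁺ is the misplaced ion.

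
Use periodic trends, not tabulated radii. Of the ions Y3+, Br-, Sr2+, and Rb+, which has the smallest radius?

Isoelectronic series (36 e⁻ each). Size is set by nuclear charge: more protons means a smaller ion. Y3+ (Z=39), Sr2+ (Z=38), Rb+ (Z=37), Br- (Z=35).

Y3+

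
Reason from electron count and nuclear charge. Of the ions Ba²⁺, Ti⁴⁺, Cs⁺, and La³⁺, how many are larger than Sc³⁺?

3

First list Z and electron count for each: Ti⁴⁺: 18 e⁻, Z=22, Sc³⁺: 18 e⁻, Z=21, La³⁺: 54 e⁻, Z=57, Ba²⁺: 54 e⁻, Z=56, Cs⁺: 54 e⁻, Z=55. Ti⁴⁺ < Sc³⁺ (isoelectronic, higher Z=22 is smaller); Sc³⁺ < La³⁺ (same group, 2 shells fewer); La³⁺ < Ba²⁺ (both 54 e⁻, Z=57>56); Ba²⁺ < Cs⁺ (isoelectronic, higher Z=56 is smaller).
Ordering all of them (including Sc³⁺) by radius gives Ti⁴⁺ < Sc³⁺ < La³⁺ < Ba²⁺ < Cs⁺. That's 3.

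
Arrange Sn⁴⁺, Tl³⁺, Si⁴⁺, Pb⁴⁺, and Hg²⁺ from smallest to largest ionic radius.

Work out protons and electrons: Si⁴⁺: 10 e⁻, Z=14, Sn⁴⁺: 46 e⁻, Z=50, Pb⁴⁺: 78 e⁻, Z=82, Tl³⁺: 78 e⁻, Z=81, Hg²⁺: 78 e⁻, Z=80. Si⁴⁺ < Sn⁴⁺ (same group, 2 shells fewer); Sn⁴⁺ < Pb⁴⁺ (same group, period 5 vs 6); Pb⁴⁺ < Tl³⁺ (both 78 e⁻, Z=82>81); Tl³⁺ < Hg²⁺ (isoelectronic, higher Z=81 is smaller).

Si⁴⁺ < Sn⁴⁺ < Pb⁴⁺ < Tl³⁺ < Hg²⁺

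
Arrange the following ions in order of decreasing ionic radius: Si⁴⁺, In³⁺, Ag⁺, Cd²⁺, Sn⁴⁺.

Ag⁺ > Cd²⁺ > In³⁺ > Sn⁴⁺ > Si⁴⁺

Work out protons and electrons: Si⁴⁺: 10 e⁻, Z=14, Sn⁴⁺: 46 e⁻, Z=50, In³⁺: 46 e⁻, Z=49, Cd²⁺: 46 e⁻, Z=48, Ag⁺: 46 e⁻, Z=47. Si⁴⁺ < Sn⁴⁺ (same group, period 3 vs 5); Sn⁴⁺ < In³⁺ (both 46 e⁻, Z=50>49); In³⁺ < Cd²⁺ (isoelectronic, higher Z=49 is smaller); Cd²⁺ < Ag⁺ (isoelectronic, higher Z=48 is smaller).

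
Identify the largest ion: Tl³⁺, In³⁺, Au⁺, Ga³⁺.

Ga³⁺ has 28 e⁻ (Z=31), In³⁺ has 46 e⁻ (Z=49), Tl³⁺ has 78 e⁻ (Z=81), Au⁺ has 78 e⁻ (Z=79). Ga³⁺ < In³⁺ (same group, period 4 vs 5); In³⁺ < Tl³⁺ (same group, 1 shell fewer); Tl³⁺ < Au⁺ (isoelectronic, higher Z=81 is smaller).

Au⁺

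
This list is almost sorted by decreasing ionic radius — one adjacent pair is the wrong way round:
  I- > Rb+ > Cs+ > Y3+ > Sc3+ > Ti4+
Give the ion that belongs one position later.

Rb+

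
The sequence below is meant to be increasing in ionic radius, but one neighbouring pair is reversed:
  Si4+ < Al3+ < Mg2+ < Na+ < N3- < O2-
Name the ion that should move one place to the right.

N3-

Compare adjacent ions: O2- and N3- share 10 electrons; the higher nuclear charge on O (Z=8) contracts it more, so O2- < N3- — yet in this increasing list N3- sits before O2-. Nothing else is reversed, so N3- should move one place to the right.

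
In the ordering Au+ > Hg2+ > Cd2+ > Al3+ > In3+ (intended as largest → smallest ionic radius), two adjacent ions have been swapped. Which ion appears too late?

In3+

Scanning neighbour by neighbour, only Al3+/In3+ violates a trend: Al3+ and In3+ are in one column with the same charge; the lighter period-3 ion has 2 fewer shells and is smaller. That makes In3+ the one sitting a position late relative to where it belongs.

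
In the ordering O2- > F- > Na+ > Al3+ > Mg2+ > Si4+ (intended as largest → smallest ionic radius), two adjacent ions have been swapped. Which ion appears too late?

The pair Al3+, Mg2+ is the wrong way round — they are isoelectronic (10 e⁻) and Al has more protons than Mg (13 vs 12), making Al3+ smaller. All other adjacent pairs agree with periodic trends, so Mg2+ is the misplaced ion.

Mg2+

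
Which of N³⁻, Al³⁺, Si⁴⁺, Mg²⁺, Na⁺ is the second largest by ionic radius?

Each ion has 10 electrons. The ranking follows nuclear charge in reverse — greater Z gives a smaller radius. Si⁴⁺ (Z=14), Al³⁺ (Z=13), Mg²⁺ (Z=12), Na⁺ (Z=11), N³⁻ (Z=7).
Full ascending order: Si⁴⁺ < Al³⁺ < Mg²⁺ < Na⁺ < N³⁻. Counting from the largest, position 2 is Na⁺.

Na⁺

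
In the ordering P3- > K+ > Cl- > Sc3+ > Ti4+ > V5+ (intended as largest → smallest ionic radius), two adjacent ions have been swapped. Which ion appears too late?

Cl-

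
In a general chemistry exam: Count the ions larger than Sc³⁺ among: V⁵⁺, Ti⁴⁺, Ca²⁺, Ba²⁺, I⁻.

3

Electron counts and nuclear charges: V⁵⁺ has 18 e⁻ (Z=23), Ti⁴⁺ has 18 e⁻ (Z=22), Sc³⁺ has 18 e⁻ (Z=21), Ca²⁺ has 18 e⁻ (Z=20), Ba²⁺ has 54 e⁻ (Z=56), I⁻ has 54 e⁻ (Z=53). V⁵⁺ < Ti⁴⁺ (isoelectronic, higher Z=23 is smaller); Ti⁴⁺ < Sc³⁺ (both 18 e⁻, Z=22>21); Sc³⁺ < Ca²⁺ (both 18 e⁻, Z=21>20); Ca²⁺ < Ba²⁺ (same group, period 4 vs 6); Ba²⁺ < I⁻ (isoelectronic, higher Z=56 is smaller).
Overall: V⁵⁺ < Ti⁴⁺ < Sc³⁺ < Ca²⁺ < Ba²⁺ < I⁻. Sc³⁺ has 2 below it and 3 above. So 3 are larger.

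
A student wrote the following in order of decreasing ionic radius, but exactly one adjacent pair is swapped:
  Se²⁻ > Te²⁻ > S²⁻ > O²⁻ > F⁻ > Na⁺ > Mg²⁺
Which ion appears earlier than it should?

Se²⁻

The pair Se²⁻, Te²⁻ is the wrong way round — same group and charge — period 4 sits above period 5, so Se²⁻ is smaller. All other adjacent pairs agree with periodic trends, so Se²⁻ is the misplaced ion.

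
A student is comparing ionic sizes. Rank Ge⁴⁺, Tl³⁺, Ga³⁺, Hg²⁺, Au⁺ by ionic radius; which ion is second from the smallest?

Ga³⁺

Work out protons and electrons: Ge⁴⁺ (Z=32, 28 e⁻), Ga³⁺ (Z=31, 28 e⁻), Tl³⁺ (Z=81, 78 e⁻), Hg²⁺ (Z=80, 78 e⁻), Au⁺ (Z=79, 78 e⁻). Ge⁴⁺ < Ga³⁺ (both 28 e⁻, Z=32>31); Ga³⁺ < Tl³⁺ (same group, period 4 vs 6); Tl³⁺ < Hg²⁺ (both 78 e⁻, Z=81>80); Hg²⁺ < Au⁺ (isoelectronic, higher Z=80 is smaller).
Full ascending order: Ge⁴⁺ < Ga³⁺ < Tl³⁺ < Hg²⁺ < Au⁺. Counting from the smallest, position 2 is Ga³⁺.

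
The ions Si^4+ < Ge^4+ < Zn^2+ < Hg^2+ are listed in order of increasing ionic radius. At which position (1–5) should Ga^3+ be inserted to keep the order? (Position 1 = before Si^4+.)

3

Tabulating Z and e⁻: Si^4+: 10 e⁻, Z=14, Ge^4+: 28 e⁻, Z=32, Ga^3+: 28 e⁻, Z=31, Zn^2+: 28 e⁻, Z=30, Hg^2+: 78 e⁻, Z=80. Si^4+ < Ge^4+ (same group, period 3 vs 4); Ge^4+ < Ga^3+ (both 28 e⁻, Z=32>31); Ga^3+ < Zn^2+ (isoelectronic, higher Z=31 is smaller); Zn^2+ < Hg^2+ (same group, 2 shells fewer).
Merged order: Si^4+ < Ge^4+ < Ga^3+ < Zn^2+ < Hg^2+ — Ga^3+ is number 3.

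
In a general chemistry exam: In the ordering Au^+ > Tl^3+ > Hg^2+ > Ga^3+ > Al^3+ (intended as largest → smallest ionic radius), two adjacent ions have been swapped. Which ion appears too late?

Compare adjacent ions: they are isoelectronic (78 e⁻) and Tl has more protons than Hg (81 vs 80), making Tl^3+ smaller — yet in this decreasing list Tl^3+ sits before Hg^2+. Nothing else is reversed, so Hg^2+ should move one place to the left.

Hg^2+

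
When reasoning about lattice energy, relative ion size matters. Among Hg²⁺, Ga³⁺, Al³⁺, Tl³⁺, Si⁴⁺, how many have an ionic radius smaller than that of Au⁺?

5

First list Z and electron count for each: Si⁴⁺ has 10 e⁻ (Z=14), Al³⁺ has 10 e⁻ (Z=13), Ga³⁺ has 28 e⁻ (Z=31), Tl³⁺ has 78 e⁻ (Z=81), Hg²⁺ has 78 e⁻ (Z=80), Au⁺ has 78 e⁻ (Z=79). Si⁴⁺ < Al³⁺ (both 10 e⁻, Z=14>13); Al³⁺ < Ga³⁺ (same group, 1 shell fewer); Ga³⁺ < Tl³⁺ (same group, 2 shells fewer); Tl³⁺ < Hg²⁺ (both 78 e⁻, Z=81>80); Hg²⁺ < Au⁺ (both 78 e⁻, Z=80>79).
Relative to Au⁺, the ions that are smaller are Si⁴⁺, Al³⁺, Ga³⁺, Tl³⁺, Hg²⁺. Count: 5.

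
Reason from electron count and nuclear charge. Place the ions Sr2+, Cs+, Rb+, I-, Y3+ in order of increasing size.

Y3+ has 36 e⁻ (Z=39), Sr2+ has 36 e⁻ (Z=38), Rb+ has 36 e⁻ (Z=37), Cs+ has 54 e⁻ (Z=55), I- has 54 e⁻ (Z=53). Y3+ < Sr2+ (both 36 e⁻, Z=39>38); Sr2+ < Rb+ (both 36 e⁻, Z=38>37); Rb+ < Cs+ (same group, 1 shell fewer); Cs+ < I- (isoelectronic, higher Z=55 is smaller).

Y3+ < Sr2+ < Rb+ < Cs+ < I-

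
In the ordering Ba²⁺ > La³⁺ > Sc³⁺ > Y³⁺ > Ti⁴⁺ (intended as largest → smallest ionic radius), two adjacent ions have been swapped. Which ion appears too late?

Check each adjacent pair. Sc³⁺ and Y³⁺ are reversed: both in group 3 with the same charge; Sc³⁺ (period 4) has the smaller radius. No other neighbouring pair contradicts the periodic trends, so Y³⁺ is the ion listed too late.

Y³⁺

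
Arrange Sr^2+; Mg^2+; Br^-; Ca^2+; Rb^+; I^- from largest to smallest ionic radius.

I^- > Br^- > Rb^+ > Sr^2+ > Ca^2+ > Mg^2+

Mg^2+ (Z=12, 10 e⁻), Ca^2+ (Z=20, 18 e⁻), Sr^2+ (Z=38, 36 e⁻), Rb^+ (Z=37, 36 e⁻), Br^- (Z=35, 36 e⁻), I^- (Z=53, 54 e⁻). Mg^2+ < Ca^2+ (same group, period 3 vs 4); Ca^2+ < Sr^2+ (same group, 1 shell fewer); Sr^2+ < Rb^+ (isoelectronic, higher Z=38 is smaller); Rb^+ < Br^- (both 36 e⁻, Z=37>35); Br^- < I^- (same group, period 4 vs 5).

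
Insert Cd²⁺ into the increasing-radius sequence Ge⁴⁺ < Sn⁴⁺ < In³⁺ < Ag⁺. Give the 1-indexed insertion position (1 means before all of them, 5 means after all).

Work out protons and electrons: Ge⁴⁺ (Z=32, 28 e⁻), Sn⁴⁺ (Z=50, 46 e⁻), In³⁺ (Z=49, 46 e⁻), Cd²⁺ (Z=48, 46 e⁻), Ag⁺ (Z=47, 46 e⁻). Ge⁴⁺ < Sn⁴⁺ (same group, period 4 vs 5); Sn⁴⁺ < In³⁺ (isoelectronic, higher Z=50 is smaller); In³⁺ < Cd²⁺ (both 46 e⁻, Z=49>48); Cd²⁺ < Ag⁺ (both 46 e⁻, Z=48>47).
Putting Cd²⁺ in gives Ge⁴⁺ < Sn⁴⁺ < In³⁺ < Cd²⁺ < Ag⁺; it lands at slot 4.

4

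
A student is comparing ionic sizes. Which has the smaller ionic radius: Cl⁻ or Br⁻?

Cl⁻

All are in the same group with charge -1. Radius grows down the group as n (the outermost shell) increases.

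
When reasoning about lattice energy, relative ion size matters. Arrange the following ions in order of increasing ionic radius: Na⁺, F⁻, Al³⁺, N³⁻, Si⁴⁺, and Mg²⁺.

Si⁴⁺ < Al³⁺ < Mg²⁺ < Na⁺ < F⁻ < N³⁻

Each ion has 10 electrons. The ranking follows nuclear charge in reverse — greater Z gives a smaller radius. Si⁴⁺ (Z=14), Al³⁺ (Z=13), Mg²⁺ (Z=12), Na⁺ (Z=11), F⁻ (Z=9), N³⁻ (Z=7).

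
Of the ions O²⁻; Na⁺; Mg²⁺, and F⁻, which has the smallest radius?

Each ion has 10 electrons. The ranking follows nuclear charge in reverse — greater Z gives a smaller radius. Mg²⁺ (Z=12), Na⁺ (Z=11), F⁻ (Z=9), O²⁻ (Z=8).

Mg²⁺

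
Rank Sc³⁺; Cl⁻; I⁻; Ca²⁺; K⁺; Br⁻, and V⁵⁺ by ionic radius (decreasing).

Work out protons and electrons: V⁵⁺ (Z=23, 18 e⁻), Sc³⁺ (Z=21, 18 e⁻), Ca²⁺ (Z=20, 18 e⁻), K⁺ (Z=19, 18 e⁻), Cl⁻ (Z=17, 18 e⁻), Br⁻ (Z=35, 36 e⁻), I⁻ (Z=53, 54 e⁻). V⁵⁺ < Sc³⁺ (both 18 e⁻, Z=23>21); Sc³⁺ < Ca²⁺ (isoelectronic, higher Z=21 is smaller); Ca²⁺ < K⁺ (both 18 e⁻, Z=20>19); K⁺ < Cl⁻ (both 18 e⁻, Z=19>17); Cl⁻ < Br⁻ (same group, 1 shell fewer); Br⁻ < I⁻ (same group, period 4 vs 5).

I⁻ > Br⁻ > Cl⁻ > K⁺ > Ca²⁺ > Sc³⁺ > V⁵⁺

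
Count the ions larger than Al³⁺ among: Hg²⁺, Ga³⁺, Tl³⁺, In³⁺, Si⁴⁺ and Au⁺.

5

Electron counts and nuclear charges: Si⁴⁺ has 10 e⁻ (Z=14), Al³⁺ has 10 e⁻ (Z=13), Ga³⁺ has 28 e⁻ (Z=31), In³⁺ has 46 e⁻ (Z=49), Tl³⁺ has 78 e⁻ (Z=81), Hg²⁺ has 78 e⁻ (Z=80), Au⁺ has 78 e⁻ (Z=79). Si⁴⁺ < Al³⁺ (both 10 e⁻, Z=14>13); Al³⁺ < Ga³⁺ (same group, period 3 vs 4); Ga³⁺ < In³⁺ (same group, period 4 vs 5); In³⁺ < Tl³⁺ (same group, period 5 vs 6); Tl³⁺ < Hg²⁺ (both 78 e⁻, Z=81>80); Hg²⁺ < Au⁺ (isoelectronic, higher Z=80 is smaller).
Ordering all of them (including Al³⁺) by radius gives Si⁴⁺ < Al³⁺ < Ga³⁺ < In³⁺ < Tl³⁺ < Hg²⁺ < Au⁺. So 5 are larger.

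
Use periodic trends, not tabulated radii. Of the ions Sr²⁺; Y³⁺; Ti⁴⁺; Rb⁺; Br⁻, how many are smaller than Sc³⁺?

1

Electron counts and nuclear charges: Ti⁴⁺: 18 e⁻, Z=22, Sc³⁺: 18 e⁻, Z=21, Y³⁺: 36 e⁻, Z=39, Sr²⁺: 36 e⁻, Z=38, Rb⁺: 36 e⁻, Z=37, Br⁻: 36 e⁻, Z=35. Ti⁴⁺ < Sc³⁺ (isoelectronic, higher Z=22 is smaller); Sc³⁺ < Y³⁺ (same group, period 4 vs 5); Y³⁺ < Sr²⁺ (both 36 e⁻, Z=39>38); Sr²⁺ < Rb⁺ (isoelectronic, higher Z=38 is smaller); Rb⁺ < Br⁻ (isoelectronic, higher Z=37 is smaller).
Overall: Ti⁴⁺ < Sc³⁺ < Y³⁺ < Sr²⁺ < Rb⁺ < Br⁻. Sc³⁺ has 1 below it and 4 above. Count: 1.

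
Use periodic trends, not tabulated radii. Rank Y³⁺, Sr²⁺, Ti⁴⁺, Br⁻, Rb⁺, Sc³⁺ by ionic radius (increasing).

Electron counts and nuclear charges: Ti⁴⁺ has 18 e⁻ (Z=22), Sc³⁺ has 18 e⁻ (Z=21), Y³⁺ has 36 e⁻ (Z=39), Sr²⁺ has 36 e⁻ (Z=38), Rb⁺ has 36 e⁻ (Z=37), Br⁻ has 36 e⁻ (Z=35). Ti⁴⁺ < Sc³⁺ (isoelectronic, higher Z=22 is smaller); Sc³⁺ < Y³⁺ (same group, period 4 vs 5); Y³⁺ < Sr²⁺ (both 36 e⁻, Z=39>38); Sr²⁺ < Rb⁺ (both 36 e⁻, Z=38>37); Rb⁺ < Br⁻ (both 36 e⁻, Z=37>35).

Ti⁴⁺ < Sc³⁺ < Y³⁺ < Sr²⁺ < Rb⁺ < Br⁻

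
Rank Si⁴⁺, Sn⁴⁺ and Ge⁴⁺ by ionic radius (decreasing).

These ions sit in one column with identical charge. Each step down the periodic table adds a principal shell, increasing the radius.

Sn⁴⁺ > Ge⁴⁺ > Si⁴⁺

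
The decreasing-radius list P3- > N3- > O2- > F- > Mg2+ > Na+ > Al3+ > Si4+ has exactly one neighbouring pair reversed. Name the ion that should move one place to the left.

Na+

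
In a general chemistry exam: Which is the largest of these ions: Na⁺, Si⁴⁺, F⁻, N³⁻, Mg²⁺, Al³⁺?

Isoelectronic series (10 e⁻ each). Size is set by nuclear charge: more protons means a smaller ion. Si⁴⁺ (Z=14), Al³⁺ (Z=13), Mg²⁺ (Z=12), Na⁺ (Z=11), F⁻ (Z=9), N³⁻ (Z=7).

N³⁻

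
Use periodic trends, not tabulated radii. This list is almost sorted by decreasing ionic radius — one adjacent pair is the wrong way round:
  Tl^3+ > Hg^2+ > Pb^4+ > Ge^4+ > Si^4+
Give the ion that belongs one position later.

The pair Tl^3+, Hg^2+ is the wrong way round — they are isoelectronic (78 e⁻) and Tl has more protons than Hg (81 vs 80), making Tl^3+ smaller. All other adjacent pairs agree with periodic trends, so Tl^3+ is the misplaced ion.

Tl^3+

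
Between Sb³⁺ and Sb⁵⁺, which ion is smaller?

Sb⁵⁺

For a single element, ionic radius drops as positive charge rises — Sb⁵⁺ < Sb³⁺.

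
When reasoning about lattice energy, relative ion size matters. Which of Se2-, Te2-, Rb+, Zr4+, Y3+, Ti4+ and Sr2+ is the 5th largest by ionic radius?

Y3+

Ti4+: 18 e⁻, Z=22, Zr4+: 36 e⁻, Z=40, Y3+: 36 e⁻, Z=39, Sr2+: 36 e⁻, Z=38, Rb+: 36 e⁻, Z=37, Se2-: 36 e⁻, Z=34, Te2-: 54 e⁻, Z=52. Ti4+ < Zr4+ (same group, period 4 vs 5); Zr4+ < Y3+ (both 36 e⁻, Z=40>39); Y3+ < Sr2+ (both 36 e⁻, Z=39>38); Sr2+ < Rb+ (isoelectronic, higher Z=38 is smaller); Rb+ < Se2- (isoelectronic, higher Z=37 is smaller); Se2- < Te2- (same group, 1 shell fewer).
Full ascending order: Ti4+ < Zr4+ < Y3+ < Sr2+ < Rb+ < Se2- < Te2-. Counting from the largest, position 5 is Y3+.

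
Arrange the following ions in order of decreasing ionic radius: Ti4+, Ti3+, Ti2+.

Ti2+ > Ti3+ > Ti4+

Same element, different charge: the more highly charged cation has fewer electrons and a greater effective nuclear charge per electron, making Ti4+ the smallest.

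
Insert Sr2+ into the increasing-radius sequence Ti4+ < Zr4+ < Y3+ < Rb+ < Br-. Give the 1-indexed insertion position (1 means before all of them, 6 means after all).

Ti4+ (Z=22, 18 e⁻), Zr4+ (Z=40, 36 e⁻), Y3+ (Z=39, 36 e⁻), Sr2+ (Z=38, 36 e⁻), Rb+ (Z=37, 36 e⁻), Br- (Z=35, 36 e⁻). Ti4+ < Zr4+ (same group, period 4 vs 5); Zr4+ < Y3+ (both 36 e⁻, Z=40>39); Y3+ < Sr2+ (both 36 e⁻, Z=39>38); Sr2+ < Rb+ (both 36 e⁻, Z=38>37); Rb+ < Br- (both 36 e⁻, Z=37>35).
Merged order: Ti4+ < Zr4+ < Y3+ < Sr2+ < Rb+ < Br- — Sr2+ is number 4.

4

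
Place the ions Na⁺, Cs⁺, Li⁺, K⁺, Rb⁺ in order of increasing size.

Li⁺ < Na⁺ < K⁺ < Rb⁺ < Cs⁺

Same group, same charge. Going down the group adds an extra shell of electrons, so the ion gets larger: Li⁺ is highest in the group and smallest.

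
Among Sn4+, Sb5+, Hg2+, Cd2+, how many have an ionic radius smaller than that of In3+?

2

Tabulating Z and e⁻: Sb5+ (Z=51, 46 e⁻), Sn4+ (Z=50, 46 e⁻), In3+ (Z=49, 46 e⁻), Cd2+ (Z=48, 46 e⁻), Hg2+ (Z=80, 78 e⁻). Sb5+ < Sn4+ (both 46 e⁻, Z=51>50); Sn4+ < In3+ (both 46 e⁻, Z=50>49); In3+ < Cd2+ (isoelectronic, higher Z=49 is smaller); Cd2+ < Hg2+ (same group, 1 shell fewer).
Overall: Sb5+ < Sn4+ < In3+ < Cd2+ < Hg2+. In3+ has 2 below it and 2 above. That's 2.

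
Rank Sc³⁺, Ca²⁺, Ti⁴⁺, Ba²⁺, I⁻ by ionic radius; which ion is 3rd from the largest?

Ca²⁺

First list Z and electron count for each: Ti⁴⁺: 18 e⁻, Z=22, Sc³⁺: 18 e⁻, Z=21, Ca²⁺: 18 e⁻, Z=20, Ba²⁺: 54 e⁻, Z=56, I⁻: 54 e⁻, Z=53. Ti⁴⁺ < Sc³⁺ (both 18 e⁻, Z=22>21); Sc³⁺ < Ca²⁺ (both 18 e⁻, Z=21>20); Ca²⁺ < Ba²⁺ (same group, period 4 vs 6); Ba²⁺ < I⁻ (isoelectronic, higher Z=56 is smaller).
So the order is Ti⁴⁺ < Sc³⁺ < Ca²⁺ < Ba²⁺ < I⁻; the 3rd-largest ion is Ca²⁺.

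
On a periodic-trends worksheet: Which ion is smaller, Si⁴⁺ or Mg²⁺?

Si⁴⁺

Each ion has 10 electrons. The ranking follows nuclear charge in reverse — greater Z gives a smaller radius. Si⁴⁺ (Z=14), Mg²⁺ (Z=12).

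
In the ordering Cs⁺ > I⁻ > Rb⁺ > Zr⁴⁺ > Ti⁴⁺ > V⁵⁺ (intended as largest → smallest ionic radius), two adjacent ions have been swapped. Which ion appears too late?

I⁻

Compare adjacent ions: both have 54 electrons but Z(Cs)=55 > Z(I)=53, so Cs⁺ should be the smaller of the two — yet in this decreasing list Cs⁺ sits before I⁻. Nothing else is reversed, so I⁻ should move one place to the left.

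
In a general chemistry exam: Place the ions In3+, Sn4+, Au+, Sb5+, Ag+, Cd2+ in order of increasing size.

First list Z and electron count for each: Sb5+ has 46 e⁻ (Z=51), Sn4+ has 46 e⁻ (Z=50), In3+ has 46 e⁻ (Z=49), Cd2+ has 46 e⁻ (Z=48), Ag+ has 46 e⁻ (Z=47), Au+ has 78 e⁻ (Z=79). Sb5+ < Sn4+ (isoelectronic, higher Z=51 is smaller); Sn4+ < In3+ (both 46 e⁻, Z=50>49); In3+ < Cd2+ (both 46 e⁻, Z=49>48); Cd2+ < Ag+ (both 46 e⁻, Z=48>47); Ag+ < Au+ (same group, 1 shell fewer).

Sb5+ < Sn4+ < In3+ < Cd2+ < Ag+ < Au+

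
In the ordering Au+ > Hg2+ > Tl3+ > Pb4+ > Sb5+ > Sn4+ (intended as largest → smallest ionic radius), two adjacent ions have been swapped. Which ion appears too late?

Sn4+

The pair Sb5+, Sn4+ is the wrong way round — they are isoelectronic (46 e⁻) and Sb has more protons than Sn (51 vs 50), making Sb5+ smaller. All other adjacent pairs agree with periodic trends, so Sn4+ is the misplaced ion.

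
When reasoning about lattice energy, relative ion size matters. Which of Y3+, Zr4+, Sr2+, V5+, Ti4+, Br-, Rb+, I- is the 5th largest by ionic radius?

Work out protons and electrons: V5+ has 18 e⁻ (Z=23), Ti4+ has 18 e⁻ (Z=22), Zr4+ has 36 e⁻ (Z=40), Y3+ has 36 e⁻ (Z=39), Sr2+ has 36 e⁻ (Z=38), Rb+ has 36 e⁻ (Z=37), Br- has 36 e⁻ (Z=35), I- has 54 e⁻ (Z=53). V5+ < Ti4+ (isoelectronic, higher Z=23 is smaller); Ti4+ < Zr4+ (same group, 1 shell fewer); Zr4+ < Y3+ (isoelectronic, higher Z=40 is smaller); Y3+ < Sr2+ (isoelectronic, higher Z=39 is smaller); Sr2+ < Rb+ (isoelectronic, higher Z=38 is smaller); Rb+ < Br- (isoelectronic, higher Z=37 is smaller); Br- < I- (same group, 1 shell fewer).
So the order is V5+ < Ti4+ < Zr4+ < Y3+ < Sr2+ < Rb+ < Br- < I-; the 5th-largest ion is Y3+.

Y3+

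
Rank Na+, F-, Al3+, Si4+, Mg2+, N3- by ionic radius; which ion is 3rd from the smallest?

All of these have 10 electrons (isoelectronic). With the same electron cloud, the ion with the most protons pulls it in tightest. Nuclear charges: Si4+ (Z=14), Al3+ (Z=13), Mg2+ (Z=12), Na+ (Z=11), F- (Z=9), N3- (Z=7). Highest Z is smallest.
That gives Si4+ < Al3+ < Mg2+ < Na+ < F- < N3-. From the smallest end, number 3 is Mg2+.

Mg2+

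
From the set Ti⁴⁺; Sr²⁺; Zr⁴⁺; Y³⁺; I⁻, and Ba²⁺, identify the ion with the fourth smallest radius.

Sr²⁺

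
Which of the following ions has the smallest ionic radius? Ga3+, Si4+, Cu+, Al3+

Work out protons and electrons: Si4+ (Z=14, 10 e⁻), Al3+ (Z=13, 10 e⁻), Ga3+ (Z=31, 28 e⁻), Cu+ (Z=29, 28 e⁻). Si4+ < Al3+ (isoelectronic, higher Z=14 is smaller); Al3+ < Ga3+ (same group, period 3 vs 4); Ga3+ < Cu+ (both 28 e⁻, Z=31>29).

Si4+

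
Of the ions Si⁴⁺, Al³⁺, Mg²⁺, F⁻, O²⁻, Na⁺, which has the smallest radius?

Si⁴⁺

Isoelectronic series (10 e⁻ each). Size is set by nuclear charge: more protons means a smaller ion. Si⁴⁺ (Z=14), Al³⁺ (Z=13), Mg²⁺ (Z=12), Na⁺ (Z=11), F⁻ (Z=9), O²⁻ (Z=8).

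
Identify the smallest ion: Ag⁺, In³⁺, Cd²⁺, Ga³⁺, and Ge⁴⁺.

Ge⁴⁺

Electron counts and nuclear charges: Ge⁴⁺ (Z=32, 28 e⁻), Ga³⁺ (Z=31, 28 e⁻), In³⁺ (Z=49, 46 e⁻), Cd²⁺ (Z=48, 46 e⁻), Ag⁺ (Z=47, 46 e⁻). Ge⁴⁺ < Ga³⁺ (both 28 e⁻, Z=32>31); Ga³⁺ < In³⁺ (same group, period 4 vs 5); In³⁺ < Cd²⁺ (both 46 e⁻, Z=49>48); Cd²⁺ < Ag⁺ (isoelectronic, higher Z=48 is smaller).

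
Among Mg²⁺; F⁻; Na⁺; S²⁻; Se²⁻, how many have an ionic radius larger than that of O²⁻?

Tabulating Z and e⁻: Mg²⁺ has 10 e⁻ (Z=12), Na⁺ has 10 e⁻ (Z=11), F⁻ has 10 e⁻ (Z=9), O²⁻ has 10 e⁻ (Z=8), S²⁻ has 18 e⁻ (Z=16), Se²⁻ has 36 e⁻ (Z=34). Mg²⁺ < Na⁺ (both 10 e⁻, Z=12>11); Na⁺ < F⁻ (both 10 e⁻, Z=11>9); F⁻ < O²⁻ (both 10 e⁻, Z=9>8); O²⁻ < S²⁻ (same group, period 2 vs 3); S²⁻ < Se²⁻ (same group, period 3 vs 4).
Relative to O²⁻, the ions that are larger are S²⁻, Se²⁻. Count: 2.

2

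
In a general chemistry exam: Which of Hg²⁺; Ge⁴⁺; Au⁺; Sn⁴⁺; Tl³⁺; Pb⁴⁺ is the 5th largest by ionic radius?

Sn⁴⁺

First list Z and electron count for each: Ge⁴⁺ has 28 e⁻ (Z=32), Sn⁴⁺ has 46 e⁻ (Z=50), Pb⁴⁺ has 78 e⁻ (Z=82), Tl³⁺ has 78 e⁻ (Z=81), Hg²⁺ has 78 e⁻ (Z=80), Au⁺ has 78 e⁻ (Z=79). Ge⁴⁺ < Sn⁴⁺ (same group, period 4 vs 5); Sn⁴⁺ < Pb⁴⁺ (same group, 1 shell fewer); Pb⁴⁺ < Tl³⁺ (isoelectronic, higher Z=82 is smaller); Tl³⁺ < Hg²⁺ (both 78 e⁻, Z=81>80); Hg²⁺ < Au⁺ (both 78 e⁻, Z=80>79).
Ordering: Ge⁴⁺ < Sn⁴⁺ < Pb⁴⁺ < Tl³⁺ < Hg²⁺ < Au⁺. The 5th largest is Sn⁴⁺.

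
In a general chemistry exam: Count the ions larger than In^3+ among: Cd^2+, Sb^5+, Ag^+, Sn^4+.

Isoelectronic series (46 e⁻ each). Size is set by nuclear charge: more protons means a smaller ion. Sb^5+ (Z=51), Sn^4+ (Z=50), In^3+ (Z=49), Cd^2+ (Z=48), Ag^+ (Z=47).
Relative to In^3+, the ions that are larger are Cd^2+, Ag^+. That's 2.

2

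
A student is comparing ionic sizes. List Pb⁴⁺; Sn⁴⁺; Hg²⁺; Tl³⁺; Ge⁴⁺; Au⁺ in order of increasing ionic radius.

Ge⁴⁺ < Sn⁴⁺ < Pb⁴⁺ < Tl³⁺ < Hg²⁺ < Au⁺

Tabulating Z and e⁻: Ge⁴⁺ (Z=32, 28 e⁻), Sn⁴⁺ (Z=50, 46 e⁻), Pb⁴⁺ (Z=82, 78 e⁻), Tl³⁺ (Z=81, 78 e⁻), Hg²⁺ (Z=80, 78 e⁻), Au⁺ (Z=79, 78 e⁻). Ge⁴⁺ < Sn⁴⁺ (same group, 1 shell fewer); Sn⁴⁺ < Pb⁴⁺ (same group, period 5 vs 6); Pb⁴⁺ < Tl³⁺ (both 78 e⁻, Z=82>81); Tl³⁺ < Hg²⁺ (isoelectronic, higher Z=81 is smaller); Hg²⁺ < Au⁺ (both 78 e⁻, Z=80>79).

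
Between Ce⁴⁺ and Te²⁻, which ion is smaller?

Ce⁴⁺

All of these have 54 electrons (isoelectronic). With the same electron cloud, the ion with the most protons pulls it in tightest. Nuclear charges: Ce⁴⁺ (Z=58), Te²⁻ (Z=52). Highest Z is smallest.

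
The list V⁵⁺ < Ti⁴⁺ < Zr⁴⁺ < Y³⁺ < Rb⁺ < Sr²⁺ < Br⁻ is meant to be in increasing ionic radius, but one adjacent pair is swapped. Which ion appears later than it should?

Sr²⁺

Scanning neighbour by neighbour, only Rb⁺/Sr²⁺ violates a trend: they are isoelectronic (36 e⁻) and Sr has more protons than Rb (38 vs 37), making Sr²⁺ smaller. That makes Sr²⁺ the one sitting a position late relative to where it belongs.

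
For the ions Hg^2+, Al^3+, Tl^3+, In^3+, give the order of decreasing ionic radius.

Hg^2+ > Tl^3+ > In^3+ > Al^3+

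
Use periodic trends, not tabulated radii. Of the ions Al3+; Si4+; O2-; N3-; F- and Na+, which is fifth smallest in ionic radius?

O2-

These species are isoelectronic with 10 electrons. The only difference is the number of protons: Si4+ (Z=14), Al3+ (Z=13), Na+ (Z=11), F- (Z=9), O2- (Z=8), N3- (Z=7). The strongest nuclear pull (Si4+) gives the smallest ion.
Ordering: Si4+ < Al3+ < Na+ < F- < O2- < N3-. The fifth smallest is O2-.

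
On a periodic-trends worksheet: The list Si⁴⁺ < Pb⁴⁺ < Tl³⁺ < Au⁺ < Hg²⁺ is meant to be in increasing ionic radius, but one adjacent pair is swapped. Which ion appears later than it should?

Hg²⁺

Scanning neighbour by neighbour, only Au⁺/Hg²⁺ violates a trend: they are isoelectronic (78 e⁻) and Hg has more protons than Au (80 vs 79), making Hg²⁺ smaller. That makes Hg²⁺ the one sitting a position late relative to where it belongs.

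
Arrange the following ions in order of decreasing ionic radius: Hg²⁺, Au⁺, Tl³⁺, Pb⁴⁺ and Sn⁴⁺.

Tabulating Z and e⁻: Sn⁴⁺ has 46 e⁻ (Z=50), Pb⁴⁺ has 78 e⁻ (Z=82), Tl³⁺ has 78 e⁻ (Z=81), Hg²⁺ has 78 e⁻ (Z=80), Au⁺ has 78 e⁻ (Z=79). Sn⁴⁺ < Pb⁴⁺ (same group, 1 shell fewer); Pb⁴⁺ < Tl³⁺ (both 78 e⁻, Z=82>81); Tl³⁺ < Hg²⁺ (isoelectronic, higher Z=81 is smaller); Hg²⁺ < Au⁺ (both 78 e⁻, Z=80>79).

Au⁺ > Hg²⁺ > Tl³⁺ > Pb⁴⁺ > Sn⁴⁺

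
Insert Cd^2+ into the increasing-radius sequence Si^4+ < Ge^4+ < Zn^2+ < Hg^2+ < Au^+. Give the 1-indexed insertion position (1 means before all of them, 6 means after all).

4

Si^4+ (Z=14, 10 e⁻), Ge^4+ (Z=32, 28 e⁻), Zn^2+ (Z=30, 28 e⁻), Cd^2+ (Z=48, 46 e⁻), Hg^2+ (Z=80, 78 e⁻), Au^+ (Z=79, 78 e⁻). Si^4+ < Ge^4+ (same group, 1 shell fewer); Ge^4+ < Zn^2+ (both 28 e⁻, Z=32>30); Zn^2+ < Cd^2+ (same group, 1 shell fewer); Cd^2+ < Hg^2+ (same group, period 5 vs 6); Hg^2+ < Au^+ (both 78 e⁻, Z=80>79).
With Cd^2+ included the full order is Si^4+ < Ge^4+ < Zn^2+ < Cd^2+ < Hg^2+ < Au^+, so it takes position 4.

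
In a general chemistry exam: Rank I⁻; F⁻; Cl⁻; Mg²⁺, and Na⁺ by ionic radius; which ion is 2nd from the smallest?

Na⁺

First list Z and electron count for each: Mg²⁺: 10 e⁻, Z=12, Na⁺: 10 e⁻, Z=11, F⁻: 10 e⁻, Z=9, Cl⁻: 18 e⁻, Z=17, I⁻: 54 e⁻, Z=53. Mg²⁺ < Na⁺ (both 10 e⁻, Z=12>11); Na⁺ < F⁻ (both 10 e⁻, Z=11>9); F⁻ < Cl⁻ (same group, 1 shell fewer); Cl⁻ < I⁻ (same group, 2 shells fewer).
Ordering: Mg²⁺ < Na⁺ < F⁻ < Cl⁻ < I⁻. The 2nd smallest is Na⁺.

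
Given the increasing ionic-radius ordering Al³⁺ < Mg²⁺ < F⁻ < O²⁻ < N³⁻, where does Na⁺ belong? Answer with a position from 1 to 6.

3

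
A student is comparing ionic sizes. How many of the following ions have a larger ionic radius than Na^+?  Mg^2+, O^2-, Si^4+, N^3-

2

Isoelectronic series (10 e⁻ each). Size is set by nuclear charge: more protons means a smaller ion. Si^4+ (Z=14), Mg^2+ (Z=12), Na^+ (Z=11), O^2- (Z=8), N^3- (Z=7).
Ordering all of them (including Na^+) by radius gives Si^4+ < Mg^2+ < Na^+ < O^2- < N^3-. That's 2.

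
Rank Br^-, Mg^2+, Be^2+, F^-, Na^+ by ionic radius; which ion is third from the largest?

Tabulating Z and e⁻: Be^2+ has 2 e⁻ (Z=4), Mg^2+ has 10 e⁻ (Z=12), Na^+ has 10 e⁻ (Z=11), F^- has 10 e⁻ (Z=9), Br^- has 36 e⁻ (Z=35). Be^2+ < Mg^2+ (same group, period 2 vs 3); Mg^2+ < Na^+ (both 10 e⁻, Z=12>11); Na^+ < F^- (isoelectronic, higher Z=11 is smaller); F^- < Br^- (same group, period 2 vs 4).
Full ascending order: Be^2+ < Mg^2+ < Na^+ < F^- < Br^-. Counting from the largest, position 3 is Na^+.

Na^+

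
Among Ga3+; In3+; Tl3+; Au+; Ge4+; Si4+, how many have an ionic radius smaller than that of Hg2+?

5

First list Z and electron count for each: Si4+ (Z=14, 10 e⁻), Ge4+ (Z=32, 28 e⁻), Ga3+ (Z=31, 28 e⁻), In3+ (Z=49, 46 e⁻), Tl3+ (Z=81, 78 e⁻), Hg2+ (Z=80, 78 e⁻), Au+ (Z=79, 78 e⁻). Si4+ < Ge4+ (same group, period 3 vs 4); Ge4+ < Ga3+ (isoelectronic, higher Z=32 is smaller); Ga3+ < In3+ (same group, period 4 vs 5); In3+ < Tl3+ (same group, period 5 vs 6); Tl3+ < Hg2+ (both 78 e⁻, Z=81>80); Hg2+ < Au+ (isoelectronic, higher Z=80 is smaller).
Relative to Hg2+, the ions that are smaller are Si4+, Ge4+, Ga3+, In3+, Tl3+. That's 5.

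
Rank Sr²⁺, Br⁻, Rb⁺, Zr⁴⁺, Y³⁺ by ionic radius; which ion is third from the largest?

Isoelectronic series (36 e⁻ each). Size is set by nuclear charge: more protons means a smaller ion. Zr⁴⁺ (Z=40), Y³⁺ (Z=39), Sr²⁺ (Z=38), Rb⁺ (Z=37), Br⁻ (Z=35).
So the order is Zr⁴⁺ < Y³⁺ < Sr²⁺ < Rb⁺ < Br⁻; the 3rd-largest ion is Sr²⁺.

Sr²⁺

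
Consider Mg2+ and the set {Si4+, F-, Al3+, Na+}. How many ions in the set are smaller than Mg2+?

2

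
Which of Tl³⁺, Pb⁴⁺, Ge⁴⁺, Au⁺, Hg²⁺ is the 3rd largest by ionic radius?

Tl³⁺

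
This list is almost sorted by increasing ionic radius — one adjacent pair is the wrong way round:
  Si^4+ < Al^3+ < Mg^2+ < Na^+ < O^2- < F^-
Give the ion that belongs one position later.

O^2-

Check each adjacent pair. O^2- and F^- are reversed: F^- and O^2- share 10 electrons; the higher nuclear charge on F (Z=9) contracts it more, so F^- < O^2-. No other neighbouring pair contradicts the periodic trends, so O^2- is the ion listed too early.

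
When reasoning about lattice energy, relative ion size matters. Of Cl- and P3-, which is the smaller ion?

All of these have 18 electrons (isoelectronic). With the same electron cloud, the ion with the most protons pulls it in tightest. Nuclear charges: Cl- (Z=17), P3- (Z=15). Highest Z is smallest.

Cl-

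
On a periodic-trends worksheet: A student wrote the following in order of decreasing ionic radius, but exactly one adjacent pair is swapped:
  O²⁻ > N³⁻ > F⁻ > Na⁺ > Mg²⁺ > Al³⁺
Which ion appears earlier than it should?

Compare adjacent ions: they are isoelectronic (10 e⁻) and O has more protons than N (8 vs 7), making O²⁻ smaller — yet in this decreasing list O²⁻ sits before N³⁻. Nothing else is reversed, so O²⁻ should move one place to the right.

O²⁻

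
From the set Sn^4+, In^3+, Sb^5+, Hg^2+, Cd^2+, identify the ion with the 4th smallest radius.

Cd^2+

Electron counts and nuclear charges: Sb^5+ has 46 e⁻ (Z=51), Sn^4+ has 46 e⁻ (Z=50), In^3+ has 46 e⁻ (Z=49), Cd^2+ has 46 e⁻ (Z=48), Hg^2+ has 78 e⁻ (Z=80). Sb^5+ < Sn^4+ (both 46 e⁻, Z=51>50); Sn^4+ < In^3+ (both 46 e⁻, Z=50>49); In^3+ < Cd^2+ (isoelectronic, higher Z=49 is smaller); Cd^2+ < Hg^2+ (same group, period 5 vs 6).
That gives Sb^5+ < Sn^4+ < In^3+ < Cd^2+ < Hg^2+. From the smallest end, number 4 is Cd^2+.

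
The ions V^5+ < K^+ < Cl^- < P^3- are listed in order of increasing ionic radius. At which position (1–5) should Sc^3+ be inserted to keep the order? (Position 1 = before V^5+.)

2

Each ion has 18 electrons. The ranking follows nuclear charge in reverse — greater Z gives a smaller radius. V^5+ (Z=23), Sc^3+ (Z=21), K^+ (Z=19), Cl^- (Z=17), P^3- (Z=15).
Merged order: V^5+ < Sc^3+ < K^+ < Cl^- < P^3- — Sc^3+ is number 2.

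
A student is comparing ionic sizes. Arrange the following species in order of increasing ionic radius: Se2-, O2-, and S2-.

Same group, same charge. Going down the group adds an extra shell of electrons, so the ion gets larger: O2- is highest in the group and smallest.

O2- < S2- < Se2-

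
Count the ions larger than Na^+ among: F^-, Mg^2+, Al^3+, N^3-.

2

Isoelectronic series (10 e⁻ each). Size is set by nuclear charge: more protons means a smaller ion. Al^3+ (Z=13), Mg^2+ (Z=12), Na^+ (Z=11), F^- (Z=9), N^3- (Z=7).
Overall: Al^3+ < Mg^2+ < Na^+ < F^- < N^3-. Na^+ has 2 below it and 2 above. So 2 are larger.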